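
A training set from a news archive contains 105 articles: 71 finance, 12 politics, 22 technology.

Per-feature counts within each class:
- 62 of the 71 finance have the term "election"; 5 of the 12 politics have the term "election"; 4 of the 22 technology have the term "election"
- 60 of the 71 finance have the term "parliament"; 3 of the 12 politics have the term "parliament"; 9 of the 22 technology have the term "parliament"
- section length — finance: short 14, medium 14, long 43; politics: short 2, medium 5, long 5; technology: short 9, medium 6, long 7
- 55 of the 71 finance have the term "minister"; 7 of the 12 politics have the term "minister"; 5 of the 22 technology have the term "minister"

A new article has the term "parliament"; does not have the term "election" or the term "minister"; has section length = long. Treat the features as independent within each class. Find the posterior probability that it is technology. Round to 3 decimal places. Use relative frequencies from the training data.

finance: (71/105) × (9/71) × (60/71) × (43/71) × (16/71) ≈ 0.00988594
politics: (12/105) × (7/12) × (3/12) × (5/12) × (5/12) ≈ 0.00289352
technology: (22/105) × (18/22) × (9/22) × (7/22) × (17/22) ≈ 0.0172427
P(technology | x) = 0.0172427 / 0.03002216 ≈ 0.574

0.574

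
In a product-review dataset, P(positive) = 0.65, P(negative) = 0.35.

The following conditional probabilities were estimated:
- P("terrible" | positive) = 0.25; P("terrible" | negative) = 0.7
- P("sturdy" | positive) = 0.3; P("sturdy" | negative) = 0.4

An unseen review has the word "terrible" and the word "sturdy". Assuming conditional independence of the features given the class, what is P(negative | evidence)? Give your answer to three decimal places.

positive: 0.65 × 0.25 × 0.3 = 0.04875
negative: 0.35 × 0.7 × 0.4 = 0.098
P(negative | x) = 0.098 / 0.14675 ≈ 0.668

0.668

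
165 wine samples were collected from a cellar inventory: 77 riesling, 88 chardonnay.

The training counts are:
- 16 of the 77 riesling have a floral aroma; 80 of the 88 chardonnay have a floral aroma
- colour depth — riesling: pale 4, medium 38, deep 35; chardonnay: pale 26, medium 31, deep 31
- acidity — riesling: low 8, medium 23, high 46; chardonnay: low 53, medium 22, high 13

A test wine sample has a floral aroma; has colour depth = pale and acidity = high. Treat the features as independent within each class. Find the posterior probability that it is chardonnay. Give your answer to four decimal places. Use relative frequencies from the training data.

0.8755

riesling: (77/165) × (16/77) × (4/77) × (46/77) ≈ 0.00300935
chardonnay: (88/165) × (80/88) × (26/88) × (13/88) ≈ 0.021162
P(chardonnay | x) = 0.021162 / 0.02417135 ≈ 0.8755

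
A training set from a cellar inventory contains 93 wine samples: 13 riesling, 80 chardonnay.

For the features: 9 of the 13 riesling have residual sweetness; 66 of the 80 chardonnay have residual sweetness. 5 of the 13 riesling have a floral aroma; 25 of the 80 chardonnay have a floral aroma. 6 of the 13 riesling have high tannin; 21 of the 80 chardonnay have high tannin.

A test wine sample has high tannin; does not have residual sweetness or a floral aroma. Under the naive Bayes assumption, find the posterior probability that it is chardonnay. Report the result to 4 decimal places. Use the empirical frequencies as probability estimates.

riesling: (13/93) × (4/13) × (8/13) × (6/13) ≈ 0.0122161
chardonnay: (80/93) × (14/80) × (55/80) × (21/80) ≈ 0.0271673
P(chardonnay | x) = 0.0271673 / 0.0393834 ≈ 0.6898

0.6898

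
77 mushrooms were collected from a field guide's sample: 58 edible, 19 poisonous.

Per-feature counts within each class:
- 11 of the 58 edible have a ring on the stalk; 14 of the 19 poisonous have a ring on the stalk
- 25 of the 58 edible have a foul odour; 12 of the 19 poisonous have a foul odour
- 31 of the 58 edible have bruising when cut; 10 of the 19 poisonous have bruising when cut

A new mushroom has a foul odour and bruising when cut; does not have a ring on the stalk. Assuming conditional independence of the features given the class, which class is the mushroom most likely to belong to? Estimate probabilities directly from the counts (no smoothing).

edible: (58/77) × (47/58) × (25/58) × (31/58) ≈ 0.140622
poisonous: (19/77) × (5/19) × (12/19) × (10/19) ≈ 0.0215851
Highest score → edible.

edible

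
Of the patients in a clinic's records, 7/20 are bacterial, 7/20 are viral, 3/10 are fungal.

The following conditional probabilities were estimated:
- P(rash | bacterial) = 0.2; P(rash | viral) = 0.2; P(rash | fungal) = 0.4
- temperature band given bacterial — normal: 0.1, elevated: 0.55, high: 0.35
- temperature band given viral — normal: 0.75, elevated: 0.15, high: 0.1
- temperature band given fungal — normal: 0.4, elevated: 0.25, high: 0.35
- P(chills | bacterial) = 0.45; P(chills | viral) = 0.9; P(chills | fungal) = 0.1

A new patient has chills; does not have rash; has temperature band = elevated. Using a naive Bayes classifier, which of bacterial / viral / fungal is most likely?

bacterial: 0.35 × (1−0.2) × 0.55 × 0.45 = 0.0693
viral: 0.35 × (1−0.2) × 0.15 × 0.9 = 0.0378
fungal: 0.3 × (1−0.4) × 0.25 × 0.1 = 0.0045
Highest score → bacterial.

bacterial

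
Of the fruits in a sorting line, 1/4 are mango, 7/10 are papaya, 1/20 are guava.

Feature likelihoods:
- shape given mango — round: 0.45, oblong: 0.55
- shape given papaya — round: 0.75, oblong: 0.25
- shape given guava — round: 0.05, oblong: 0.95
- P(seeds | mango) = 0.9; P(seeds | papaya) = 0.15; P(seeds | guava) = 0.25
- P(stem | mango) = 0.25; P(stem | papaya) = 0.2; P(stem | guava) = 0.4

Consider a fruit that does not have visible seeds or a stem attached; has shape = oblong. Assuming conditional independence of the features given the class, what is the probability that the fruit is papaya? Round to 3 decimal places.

mango: 0.25 × 0.55 × (1−0.9) × (1−0.25) = 0.0103125
papaya: 0.7 × 0.25 × (1−0.15) × (1−0.2) = 0.119
guava: 0.05 × 0.95 × (1−0.25) × (1−0.4) = 0.021375
P(papaya | x) = 0.119 / 0.1506875 ≈ 0.790

0.790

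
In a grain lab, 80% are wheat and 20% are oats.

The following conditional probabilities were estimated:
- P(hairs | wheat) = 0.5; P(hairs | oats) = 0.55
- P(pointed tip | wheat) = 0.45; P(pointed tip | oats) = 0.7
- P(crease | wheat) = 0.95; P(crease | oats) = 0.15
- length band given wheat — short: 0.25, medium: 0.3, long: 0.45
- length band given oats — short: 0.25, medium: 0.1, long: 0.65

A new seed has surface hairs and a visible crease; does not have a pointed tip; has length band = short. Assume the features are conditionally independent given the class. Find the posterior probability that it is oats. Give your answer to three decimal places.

0.023

wheat: 0.8 × 0.5 × (1−0.45) × 0.95 × 0.25 = 0.05225
oats: 0.2 × 0.55 × (1−0.7) × 0.15 × 0.25 = 0.0012375
P(oats | x) = 0.0012375 / 0.0534875 ≈ 0.023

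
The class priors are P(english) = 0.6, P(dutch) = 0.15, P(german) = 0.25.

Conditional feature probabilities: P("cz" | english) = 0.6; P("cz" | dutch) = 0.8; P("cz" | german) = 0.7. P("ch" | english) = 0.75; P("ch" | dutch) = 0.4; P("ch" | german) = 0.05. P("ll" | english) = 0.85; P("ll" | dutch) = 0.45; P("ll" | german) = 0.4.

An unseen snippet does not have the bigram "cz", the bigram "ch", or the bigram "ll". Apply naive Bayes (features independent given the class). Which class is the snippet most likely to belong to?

german

english: 0.6 × (1−0.6) × (1−0.75) × (1−0.85) = 0.009
dutch: 0.15 × (1−0.8) × (1−0.4) × (1−0.45) = 0.0099
german: 0.25 × (1−0.7) × (1−0.05) × (1−0.4) = 0.04275
Highest score → german.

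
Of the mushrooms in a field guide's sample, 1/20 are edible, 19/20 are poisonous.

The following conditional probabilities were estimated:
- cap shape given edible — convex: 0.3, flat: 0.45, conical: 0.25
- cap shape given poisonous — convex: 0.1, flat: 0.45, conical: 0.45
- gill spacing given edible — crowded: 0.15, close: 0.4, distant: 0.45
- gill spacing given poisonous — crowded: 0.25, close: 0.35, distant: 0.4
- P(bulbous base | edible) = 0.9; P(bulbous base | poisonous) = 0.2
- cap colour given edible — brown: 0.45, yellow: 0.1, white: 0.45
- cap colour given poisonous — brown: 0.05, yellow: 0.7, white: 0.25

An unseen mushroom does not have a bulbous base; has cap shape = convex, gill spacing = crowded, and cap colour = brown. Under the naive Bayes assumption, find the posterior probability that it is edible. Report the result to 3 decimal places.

edible: 0.05 × 0.3 × 0.15 × (1−0.9) × 0.45 = 0.00010125
poisonous: 0.95 × 0.1 × 0.25 × (1−0.2) × 0.05 = 0.00095
P(edible | x) = 0.00010125 / 0.00105125 ≈ 0.096

0.096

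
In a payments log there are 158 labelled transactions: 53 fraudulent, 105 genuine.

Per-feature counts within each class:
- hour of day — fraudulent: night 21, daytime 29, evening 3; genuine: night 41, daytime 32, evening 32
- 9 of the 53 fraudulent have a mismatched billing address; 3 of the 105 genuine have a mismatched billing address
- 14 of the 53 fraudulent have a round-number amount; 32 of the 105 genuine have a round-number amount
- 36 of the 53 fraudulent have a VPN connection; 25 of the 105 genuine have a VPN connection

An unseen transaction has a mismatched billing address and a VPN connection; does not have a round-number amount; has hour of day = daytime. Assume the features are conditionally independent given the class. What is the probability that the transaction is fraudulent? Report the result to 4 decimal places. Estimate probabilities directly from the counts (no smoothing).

fraudulent: (53/158) × (29/53) × (9/53) × (39/53) × (36/53) ≈ 0.0155784
genuine: (105/158) × (32/105) × (3/105) × (73/105) × (25/105) ≈ 0.000957876
P(fraudulent | x) = 0.0155784 / 0.016536276 ≈ 0.9421

0.9421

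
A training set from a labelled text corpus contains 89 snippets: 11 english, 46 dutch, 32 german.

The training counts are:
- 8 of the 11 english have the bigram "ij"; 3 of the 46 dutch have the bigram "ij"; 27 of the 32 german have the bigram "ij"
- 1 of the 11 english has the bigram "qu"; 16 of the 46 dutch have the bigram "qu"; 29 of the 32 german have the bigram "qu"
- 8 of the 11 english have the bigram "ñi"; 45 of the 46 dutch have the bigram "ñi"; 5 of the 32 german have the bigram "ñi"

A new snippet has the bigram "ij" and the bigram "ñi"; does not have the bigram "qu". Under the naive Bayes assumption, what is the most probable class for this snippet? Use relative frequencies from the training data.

english: (11/89) × (8/11) × (10/11) × (8/11) ≈ 0.0594298
dutch: (46/89) × (3/46) × (30/46) × (45/46) ≈ 0.0215055
german: (32/89) × (27/32) × (3/32) × (5/32) ≈ 0.00444391
Highest score → english.

english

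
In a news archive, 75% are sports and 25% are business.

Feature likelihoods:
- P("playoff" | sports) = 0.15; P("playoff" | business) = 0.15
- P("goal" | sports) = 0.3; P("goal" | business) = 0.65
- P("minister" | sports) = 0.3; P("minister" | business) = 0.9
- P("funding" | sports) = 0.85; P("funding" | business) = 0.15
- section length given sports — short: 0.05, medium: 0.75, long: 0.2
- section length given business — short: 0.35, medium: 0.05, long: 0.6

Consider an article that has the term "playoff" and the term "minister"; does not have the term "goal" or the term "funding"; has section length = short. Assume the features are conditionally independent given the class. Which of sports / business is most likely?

sports: 0.75 × 0.15 × (1−0.3) × 0.3 × (1−0.85) × 0.05 = 0.0001771875
business: 0.25 × 0.15 × (1−0.65) × 0.9 × (1−0.15) × 0.35 = 0.00351421875
Highest score → business.

business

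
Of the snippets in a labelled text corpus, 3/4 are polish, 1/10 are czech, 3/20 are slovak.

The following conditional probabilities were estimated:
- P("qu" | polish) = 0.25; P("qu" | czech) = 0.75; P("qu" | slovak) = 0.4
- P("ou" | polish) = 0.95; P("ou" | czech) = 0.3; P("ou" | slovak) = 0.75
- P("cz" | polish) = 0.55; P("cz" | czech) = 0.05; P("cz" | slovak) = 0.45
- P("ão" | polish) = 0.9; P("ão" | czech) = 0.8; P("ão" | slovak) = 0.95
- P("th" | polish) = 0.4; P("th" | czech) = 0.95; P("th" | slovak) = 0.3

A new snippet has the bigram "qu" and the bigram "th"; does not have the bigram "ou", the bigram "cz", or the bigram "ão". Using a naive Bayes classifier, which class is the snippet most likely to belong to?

polish: 0.75 × 0.25 × (1−0.95) × (1−0.55) × (1−0.9) × 0.4 = 0.00016875
czech: 0.1 × 0.75 × (1−0.3) × (1−0.05) × (1−0.8) × 0.95 = 0.00947625
slovak: 0.15 × 0.4 × (1−0.75) × (1−0.45) × (1−0.95) × 0.3 = 0.00012375
Highest score → czech.

czech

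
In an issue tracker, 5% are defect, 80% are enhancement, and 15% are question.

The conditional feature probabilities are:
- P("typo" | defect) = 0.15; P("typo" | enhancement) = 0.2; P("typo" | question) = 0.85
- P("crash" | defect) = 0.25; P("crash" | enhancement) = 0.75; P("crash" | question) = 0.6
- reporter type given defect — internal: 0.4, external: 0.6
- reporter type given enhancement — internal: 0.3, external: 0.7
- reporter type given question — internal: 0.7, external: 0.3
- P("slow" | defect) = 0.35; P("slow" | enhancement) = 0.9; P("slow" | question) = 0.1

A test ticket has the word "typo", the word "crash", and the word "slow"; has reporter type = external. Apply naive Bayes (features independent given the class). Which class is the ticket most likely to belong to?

enhancement

defect: 0.05 × 0.15 × 0.25 × 0.6 × 0.35 = 0.00039375
enhancement: 0.8 × 0.2 × 0.75 × 0.7 × 0.9 = 0.0756
question: 0.15 × 0.85 × 0.6 × 0.3 × 0.1 = 0.002295
Highest score → enhancement.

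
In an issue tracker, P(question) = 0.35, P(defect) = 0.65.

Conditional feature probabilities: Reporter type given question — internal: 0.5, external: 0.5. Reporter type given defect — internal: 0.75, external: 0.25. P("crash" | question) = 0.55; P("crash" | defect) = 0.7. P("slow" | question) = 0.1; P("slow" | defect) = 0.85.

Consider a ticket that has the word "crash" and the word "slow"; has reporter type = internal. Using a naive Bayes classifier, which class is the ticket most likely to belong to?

defect

question: 0.35 × 0.5 × 0.55 × 0.1 = 0.009625
defect: 0.65 × 0.75 × 0.7 × 0.85 = 0.2900625
Highest score → defect.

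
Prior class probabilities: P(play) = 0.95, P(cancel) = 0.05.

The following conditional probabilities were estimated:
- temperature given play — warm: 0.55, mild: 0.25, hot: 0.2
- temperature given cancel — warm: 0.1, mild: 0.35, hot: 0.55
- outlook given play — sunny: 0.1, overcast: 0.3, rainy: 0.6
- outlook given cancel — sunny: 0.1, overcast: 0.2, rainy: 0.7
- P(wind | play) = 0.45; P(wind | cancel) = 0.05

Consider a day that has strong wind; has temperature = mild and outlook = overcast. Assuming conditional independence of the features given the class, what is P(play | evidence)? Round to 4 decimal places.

0.9946

play: 0.95 × 0.25 × 0.3 × 0.45 = 0.0320625
cancel: 0.05 × 0.35 × 0.2 × 0.05 = 0.000175
P(play | x) = 0.0320625 / 0.0322375 ≈ 0.9946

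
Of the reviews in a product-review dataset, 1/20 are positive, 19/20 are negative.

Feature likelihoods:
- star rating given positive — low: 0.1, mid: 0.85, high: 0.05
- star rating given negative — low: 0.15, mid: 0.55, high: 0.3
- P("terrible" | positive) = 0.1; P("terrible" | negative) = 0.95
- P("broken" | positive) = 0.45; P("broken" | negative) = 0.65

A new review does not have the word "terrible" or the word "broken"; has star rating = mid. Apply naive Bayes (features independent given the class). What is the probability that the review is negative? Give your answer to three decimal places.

0.303

positive: 0.05 × 0.85 × (1−0.1) × (1−0.45) = 0.0210375
negative: 0.95 × 0.55 × (1−0.95) × (1−0.65) = 0.00914375
P(negative | x) = 0.00914375 / 0.03018125 ≈ 0.303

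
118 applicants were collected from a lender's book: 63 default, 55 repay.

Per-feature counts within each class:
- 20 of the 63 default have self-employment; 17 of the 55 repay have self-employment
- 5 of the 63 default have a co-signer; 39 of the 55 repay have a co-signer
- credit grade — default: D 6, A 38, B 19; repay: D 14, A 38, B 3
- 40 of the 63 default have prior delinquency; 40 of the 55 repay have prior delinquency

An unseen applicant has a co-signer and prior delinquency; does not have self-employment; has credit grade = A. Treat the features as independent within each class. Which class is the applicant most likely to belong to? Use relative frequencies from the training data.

repay

default: (63/118) × (43/63) × (5/63) × (38/63) × (40/63) ≈ 0.0110759
repay: (55/118) × (38/55) × (39/55) × (38/55) × (40/55) ≈ 0.114742
Highest score → repay.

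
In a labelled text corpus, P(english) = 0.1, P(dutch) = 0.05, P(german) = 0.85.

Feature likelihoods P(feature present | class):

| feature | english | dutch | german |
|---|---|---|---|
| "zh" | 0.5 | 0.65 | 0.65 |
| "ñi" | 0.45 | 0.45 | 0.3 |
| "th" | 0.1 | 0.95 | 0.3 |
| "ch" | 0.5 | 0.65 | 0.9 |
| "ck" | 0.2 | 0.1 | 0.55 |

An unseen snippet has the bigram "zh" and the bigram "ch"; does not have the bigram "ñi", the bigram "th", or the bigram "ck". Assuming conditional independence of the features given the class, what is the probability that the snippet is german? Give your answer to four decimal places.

0.9132

english: 0.1 × 0.5 × (1−0.45) × (1−0.1) × 0.5 × (1−0.2) = 0.0099
dutch: 0.05 × 0.65 × (1−0.45) × (1−0.95) × 0.65 × (1−0.1) = 0.00052284375
german: 0.85 × 0.65 × (1−0.3) × (1−0.3) × 0.9 × (1−0.55) = 0.109643625
P(german | x) = 0.109643625 / 0.12006646875 ≈ 0.9132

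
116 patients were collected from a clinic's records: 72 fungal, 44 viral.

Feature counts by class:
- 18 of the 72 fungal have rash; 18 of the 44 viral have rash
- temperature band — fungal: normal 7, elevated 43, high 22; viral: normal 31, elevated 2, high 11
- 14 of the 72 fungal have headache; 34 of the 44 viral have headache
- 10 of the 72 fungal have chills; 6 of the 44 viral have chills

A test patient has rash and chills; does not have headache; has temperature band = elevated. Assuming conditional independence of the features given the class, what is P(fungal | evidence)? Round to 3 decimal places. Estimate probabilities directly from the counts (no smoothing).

0.979

fungal: (72/116) × (18/72) × (43/72) × (58/72) × (10/72) ≈ 0.0103684
viral: (44/116) × (18/44) × (2/44) × (10/44) × (6/44) ≈ 0.000218594
P(fungal | x) = 0.0103684 / 0.010586994 ≈ 0.979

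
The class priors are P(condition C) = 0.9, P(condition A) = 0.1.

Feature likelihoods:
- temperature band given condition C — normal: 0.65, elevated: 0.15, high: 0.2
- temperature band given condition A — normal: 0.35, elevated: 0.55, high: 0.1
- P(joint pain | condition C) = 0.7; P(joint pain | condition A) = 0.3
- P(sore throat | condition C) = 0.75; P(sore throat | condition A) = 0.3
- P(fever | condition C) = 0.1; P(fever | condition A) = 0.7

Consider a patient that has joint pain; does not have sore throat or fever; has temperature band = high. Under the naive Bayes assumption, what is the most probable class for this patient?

condition C: 0.9 × 0.2 × 0.7 × (1−0.75) × (1−0.1) = 0.02835
condition A: 0.1 × 0.1 × 0.3 × (1−0.3) × (1−0.7) = 0.00063
Highest score → condition C.

condition C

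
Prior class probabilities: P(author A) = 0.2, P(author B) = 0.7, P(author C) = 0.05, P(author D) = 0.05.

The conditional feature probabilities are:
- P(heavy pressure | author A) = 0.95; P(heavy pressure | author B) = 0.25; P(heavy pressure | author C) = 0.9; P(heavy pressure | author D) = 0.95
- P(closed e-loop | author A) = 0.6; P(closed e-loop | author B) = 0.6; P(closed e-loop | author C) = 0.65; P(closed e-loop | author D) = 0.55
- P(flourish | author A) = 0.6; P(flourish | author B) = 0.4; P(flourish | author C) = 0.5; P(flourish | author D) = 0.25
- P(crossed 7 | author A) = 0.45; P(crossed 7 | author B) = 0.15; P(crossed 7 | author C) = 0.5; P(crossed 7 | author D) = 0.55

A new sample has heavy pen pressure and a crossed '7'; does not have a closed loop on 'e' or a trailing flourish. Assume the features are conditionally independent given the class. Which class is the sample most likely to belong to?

author A

author A: 0.2 × 0.95 × (1−0.6) × (1−0.6) × 0.45 = 0.01368
author B: 0.7 × 0.25 × (1−0.6) × (1−0.4) × 0.15 = 0.0063
author C: 0.05 × 0.9 × (1−0.65) × (1−0.5) × 0.5 = 0.0039375
author D: 0.05 × 0.95 × (1−0.55) × (1−0.25) × 0.55 = 0.0088171875
Highest score → author A.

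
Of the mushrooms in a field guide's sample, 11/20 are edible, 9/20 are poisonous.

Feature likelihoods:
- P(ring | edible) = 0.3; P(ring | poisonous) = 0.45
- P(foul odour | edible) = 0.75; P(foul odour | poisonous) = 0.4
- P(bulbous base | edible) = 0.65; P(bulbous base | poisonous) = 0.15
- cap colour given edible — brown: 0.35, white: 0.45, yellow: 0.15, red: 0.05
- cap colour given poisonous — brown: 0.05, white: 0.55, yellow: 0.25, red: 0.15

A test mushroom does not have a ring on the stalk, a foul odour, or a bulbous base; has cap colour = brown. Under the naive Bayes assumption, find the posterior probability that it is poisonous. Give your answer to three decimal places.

0.349

edible: 0.55 × (1−0.3) × (1−0.75) × (1−0.65) × 0.35 = 0.011790625
poisonous: 0.45 × (1−0.45) × (1−0.4) × (1−0.15) × 0.05 = 0.00631125
P(poisonous | x) = 0.00631125 / 0.018101875 ≈ 0.349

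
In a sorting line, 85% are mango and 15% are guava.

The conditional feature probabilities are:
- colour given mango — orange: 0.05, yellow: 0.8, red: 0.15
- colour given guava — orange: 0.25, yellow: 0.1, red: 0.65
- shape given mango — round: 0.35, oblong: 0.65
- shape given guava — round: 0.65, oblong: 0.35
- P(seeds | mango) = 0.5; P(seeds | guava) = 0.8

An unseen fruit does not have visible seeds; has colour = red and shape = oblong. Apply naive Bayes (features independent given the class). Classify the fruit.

mango: 0.85 × 0.15 × 0.65 × (1−0.5) = 0.0414375
guava: 0.15 × 0.65 × 0.35 × (1−0.8) = 0.006825
Highest score → mango.

mango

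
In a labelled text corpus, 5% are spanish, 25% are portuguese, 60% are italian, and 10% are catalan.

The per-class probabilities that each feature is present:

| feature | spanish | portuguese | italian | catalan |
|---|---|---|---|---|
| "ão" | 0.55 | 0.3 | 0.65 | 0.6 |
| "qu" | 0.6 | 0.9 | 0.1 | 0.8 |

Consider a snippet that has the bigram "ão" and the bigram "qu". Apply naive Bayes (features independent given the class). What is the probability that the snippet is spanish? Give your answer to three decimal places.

spanish: 0.05 × 0.55 × 0.6 = 0.0165
portuguese: 0.25 × 0.3 × 0.9 = 0.0675
italian: 0.6 × 0.65 × 0.1 = 0.039
catalan: 0.1 × 0.6 × 0.8 = 0.048
P(spanish | x) = 0.0165 / 0.171 ≈ 0.096

0.096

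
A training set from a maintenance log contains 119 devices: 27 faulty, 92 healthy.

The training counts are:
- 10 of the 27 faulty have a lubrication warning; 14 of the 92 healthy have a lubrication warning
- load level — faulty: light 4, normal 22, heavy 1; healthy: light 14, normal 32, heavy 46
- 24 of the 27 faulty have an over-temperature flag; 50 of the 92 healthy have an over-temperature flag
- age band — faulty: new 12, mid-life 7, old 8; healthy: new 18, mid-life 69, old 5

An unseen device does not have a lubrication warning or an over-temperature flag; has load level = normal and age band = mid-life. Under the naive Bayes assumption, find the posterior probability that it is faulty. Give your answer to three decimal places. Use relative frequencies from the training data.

faulty: (27/119) × (17/27) × (22/27) × (3/27) × (7/27) ≈ 0.00335315
healthy: (92/119) × (78/92) × (32/92) × (42/92) × (69/92) ≈ 0.0780607
P(faulty | x) = 0.00335315 / 0.08141385 ≈ 0.041

0.041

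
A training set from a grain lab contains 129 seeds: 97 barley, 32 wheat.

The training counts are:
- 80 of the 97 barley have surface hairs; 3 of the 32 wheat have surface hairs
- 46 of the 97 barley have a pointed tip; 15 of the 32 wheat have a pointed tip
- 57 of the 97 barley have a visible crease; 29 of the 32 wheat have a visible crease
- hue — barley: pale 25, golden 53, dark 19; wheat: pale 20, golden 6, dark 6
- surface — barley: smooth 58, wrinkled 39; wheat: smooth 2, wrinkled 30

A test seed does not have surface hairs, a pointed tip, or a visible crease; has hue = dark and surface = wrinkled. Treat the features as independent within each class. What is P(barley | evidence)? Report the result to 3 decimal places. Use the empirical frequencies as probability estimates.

barley: (97/129) × (17/97) × (51/97) × (40/97) × (19/97) × (39/97) ≈ 0.0022502
wheat: (32/129) × (29/32) × (17/32) × (3/32) × (6/32) × (30/32) ≈ 0.00196812
P(barley | x) = 0.0022502 / 0.00421832 ≈ 0.533

0.533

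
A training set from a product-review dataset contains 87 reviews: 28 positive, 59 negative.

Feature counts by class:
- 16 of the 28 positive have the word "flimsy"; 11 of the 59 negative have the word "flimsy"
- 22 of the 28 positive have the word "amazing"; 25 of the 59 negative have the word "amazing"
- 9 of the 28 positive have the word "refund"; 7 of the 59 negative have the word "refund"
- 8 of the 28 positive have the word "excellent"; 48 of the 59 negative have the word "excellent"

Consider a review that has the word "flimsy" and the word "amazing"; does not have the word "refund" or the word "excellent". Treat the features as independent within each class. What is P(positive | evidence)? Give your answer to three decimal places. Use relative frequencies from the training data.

0.888

positive: (28/87) × (16/28) × (22/28) × (19/28) × (20/28) ≈ 0.0700379
negative: (59/87) × (11/59) × (25/59) × (52/59) × (11/59) ≈ 0.00880346
P(positive | x) = 0.0700379 / 0.07884136 ≈ 0.888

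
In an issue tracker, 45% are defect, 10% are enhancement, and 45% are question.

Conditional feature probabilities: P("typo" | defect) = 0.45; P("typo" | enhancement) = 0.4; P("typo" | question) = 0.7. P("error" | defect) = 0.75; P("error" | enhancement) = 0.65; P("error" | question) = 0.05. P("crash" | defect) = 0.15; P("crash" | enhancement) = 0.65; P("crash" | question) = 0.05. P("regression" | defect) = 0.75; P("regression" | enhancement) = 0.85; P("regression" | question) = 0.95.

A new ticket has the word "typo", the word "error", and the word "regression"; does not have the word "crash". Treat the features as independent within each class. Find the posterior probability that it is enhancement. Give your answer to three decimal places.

0.065

defect: 0.45 × 0.45 × 0.75 × (1−0.15) × 0.75 = 0.0968203125
enhancement: 0.1 × 0.4 × 0.65 × (1−0.65) × 0.85 = 0.007735
question: 0.45 × 0.7 × 0.05 × (1−0.05) × 0.95 = 0.014214375
P(enhancement | x) = 0.007735 / 0.1187696875 ≈ 0.065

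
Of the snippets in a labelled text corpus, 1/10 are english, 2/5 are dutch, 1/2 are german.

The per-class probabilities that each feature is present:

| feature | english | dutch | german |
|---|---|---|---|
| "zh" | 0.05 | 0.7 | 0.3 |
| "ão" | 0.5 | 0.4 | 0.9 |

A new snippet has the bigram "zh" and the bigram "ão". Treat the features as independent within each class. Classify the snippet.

english: 0.1 × 0.05 × 0.5 = 0.0025
dutch: 0.4 × 0.7 × 0.4 = 0.112
german: 0.5 × 0.3 × 0.9 = 0.135
Highest score → german.

german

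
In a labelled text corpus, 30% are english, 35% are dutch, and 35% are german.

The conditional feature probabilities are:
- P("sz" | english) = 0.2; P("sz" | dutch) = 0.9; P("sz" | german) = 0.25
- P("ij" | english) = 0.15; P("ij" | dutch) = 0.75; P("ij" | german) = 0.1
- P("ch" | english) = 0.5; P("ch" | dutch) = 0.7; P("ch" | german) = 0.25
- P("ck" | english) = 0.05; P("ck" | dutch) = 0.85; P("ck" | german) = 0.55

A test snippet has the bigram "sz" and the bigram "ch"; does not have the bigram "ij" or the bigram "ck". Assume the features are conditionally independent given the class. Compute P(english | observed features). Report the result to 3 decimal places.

english: 0.3 × 0.2 × (1−0.15) × 0.5 × (1−0.05) = 0.024225
dutch: 0.35 × 0.9 × (1−0.75) × 0.7 × (1−0.85) = 0.00826875
german: 0.35 × 0.25 × (1−0.1) × 0.25 × (1−0.55) = 0.008859375
P(english | x) = 0.024225 / 0.041353125 ≈ 0.586

0.586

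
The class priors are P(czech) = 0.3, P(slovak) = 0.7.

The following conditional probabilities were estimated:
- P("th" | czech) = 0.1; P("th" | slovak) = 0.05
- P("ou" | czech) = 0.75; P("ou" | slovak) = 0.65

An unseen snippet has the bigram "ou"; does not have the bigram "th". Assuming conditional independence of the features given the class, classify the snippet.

czech: 0.3 × (1−0.1) × 0.75 = 0.2025
slovak: 0.7 × (1−0.05) × 0.65 = 0.43225
Highest score → slovak.

slovak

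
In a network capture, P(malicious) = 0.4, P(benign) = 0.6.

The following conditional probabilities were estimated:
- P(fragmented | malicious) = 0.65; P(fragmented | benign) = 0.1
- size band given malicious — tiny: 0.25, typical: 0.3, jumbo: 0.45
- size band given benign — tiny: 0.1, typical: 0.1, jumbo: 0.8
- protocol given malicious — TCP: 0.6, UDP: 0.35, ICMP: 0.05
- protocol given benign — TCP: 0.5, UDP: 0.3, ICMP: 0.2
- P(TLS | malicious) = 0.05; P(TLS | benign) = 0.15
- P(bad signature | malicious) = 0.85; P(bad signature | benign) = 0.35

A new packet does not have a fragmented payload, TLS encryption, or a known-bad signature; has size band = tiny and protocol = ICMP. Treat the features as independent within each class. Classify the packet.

benign

malicious: 0.4 × (1−0.65) × 0.25 × 0.05 × (1−0.05) × (1−0.85) = 0.000249375
benign: 0.6 × (1−0.1) × 0.1 × 0.2 × (1−0.15) × (1−0.35) = 0.005967
Highest score → benign.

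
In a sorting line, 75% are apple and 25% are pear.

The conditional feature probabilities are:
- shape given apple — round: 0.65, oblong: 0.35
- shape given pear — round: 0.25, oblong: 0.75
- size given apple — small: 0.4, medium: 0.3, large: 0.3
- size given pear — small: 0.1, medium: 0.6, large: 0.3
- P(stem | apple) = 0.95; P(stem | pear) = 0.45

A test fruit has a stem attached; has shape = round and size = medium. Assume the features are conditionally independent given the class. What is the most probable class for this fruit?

apple

apple: 0.75 × 0.65 × 0.3 × 0.95 = 0.1389375
pear: 0.25 × 0.25 × 0.6 × 0.45 = 0.016875
Highest score → apple.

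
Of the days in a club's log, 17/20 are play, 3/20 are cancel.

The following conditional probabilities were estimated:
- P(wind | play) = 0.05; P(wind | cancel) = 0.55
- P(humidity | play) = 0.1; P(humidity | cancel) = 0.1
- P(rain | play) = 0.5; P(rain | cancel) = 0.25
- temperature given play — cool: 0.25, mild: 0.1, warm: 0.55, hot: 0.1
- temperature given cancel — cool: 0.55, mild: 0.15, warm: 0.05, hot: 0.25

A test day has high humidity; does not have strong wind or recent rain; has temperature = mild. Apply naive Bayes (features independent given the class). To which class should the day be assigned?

play

play: 0.85 × (1−0.05) × 0.1 × (1−0.5) × 0.1 = 0.0040375
cancel: 0.15 × (1−0.55) × 0.1 × (1−0.25) × 0.15 = 0.000759375
Highest score → play.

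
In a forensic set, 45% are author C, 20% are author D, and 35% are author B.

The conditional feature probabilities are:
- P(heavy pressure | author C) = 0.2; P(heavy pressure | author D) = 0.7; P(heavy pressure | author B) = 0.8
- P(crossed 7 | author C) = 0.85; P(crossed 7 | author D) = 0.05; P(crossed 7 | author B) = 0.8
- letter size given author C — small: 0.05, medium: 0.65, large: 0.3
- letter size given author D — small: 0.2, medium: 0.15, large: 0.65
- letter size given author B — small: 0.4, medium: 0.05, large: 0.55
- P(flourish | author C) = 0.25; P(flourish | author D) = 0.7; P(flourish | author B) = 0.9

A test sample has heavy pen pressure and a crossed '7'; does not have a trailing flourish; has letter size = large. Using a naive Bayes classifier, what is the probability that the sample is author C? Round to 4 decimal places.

0.5571

author C: 0.45 × 0.2 × 0.85 × 0.3 × (1−0.25) = 0.0172125
author D: 0.2 × 0.7 × 0.05 × 0.65 × (1−0.7) = 0.001365
author B: 0.35 × 0.8 × 0.8 × 0.55 × (1−0.9) = 0.01232
P(author C | x) = 0.0172125 / 0.0308975 ≈ 0.5571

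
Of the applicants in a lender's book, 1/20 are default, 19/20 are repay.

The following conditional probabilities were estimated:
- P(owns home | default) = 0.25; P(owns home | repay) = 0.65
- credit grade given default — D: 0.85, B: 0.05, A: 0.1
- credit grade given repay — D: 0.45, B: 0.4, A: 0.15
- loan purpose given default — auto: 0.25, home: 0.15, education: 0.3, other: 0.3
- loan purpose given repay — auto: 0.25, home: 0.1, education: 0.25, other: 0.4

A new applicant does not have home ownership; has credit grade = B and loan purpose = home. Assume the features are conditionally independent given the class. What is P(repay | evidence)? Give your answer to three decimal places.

default: 0.05 × (1−0.25) × 0.05 × 0.15 = 0.00028125
repay: 0.95 × (1−0.65) × 0.4 × 0.1 = 0.0133
P(repay | x) = 0.0133 / 0.01358125 ≈ 0.979

0.979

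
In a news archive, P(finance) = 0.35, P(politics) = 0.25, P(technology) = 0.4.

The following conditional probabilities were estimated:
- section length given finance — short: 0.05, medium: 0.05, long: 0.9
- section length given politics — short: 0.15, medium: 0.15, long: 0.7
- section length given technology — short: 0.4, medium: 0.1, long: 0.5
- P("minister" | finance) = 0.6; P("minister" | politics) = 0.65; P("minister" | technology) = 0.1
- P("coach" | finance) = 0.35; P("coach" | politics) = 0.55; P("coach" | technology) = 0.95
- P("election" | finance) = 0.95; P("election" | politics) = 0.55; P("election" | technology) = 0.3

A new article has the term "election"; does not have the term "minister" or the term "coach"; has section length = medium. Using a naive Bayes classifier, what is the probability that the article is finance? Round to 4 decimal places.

finance: 0.35 × 0.05 × (1−0.6) × (1−0.35) × 0.95 = 0.0043225
politics: 0.25 × 0.15 × (1−0.65) × (1−0.55) × 0.55 = 0.0032484375
technology: 0.4 × 0.1 × (1−0.1) × (1−0.95) × 0.3 = 0.00054
P(finance | x) = 0.0043225 / 0.0081109375 ≈ 0.5329

0.5329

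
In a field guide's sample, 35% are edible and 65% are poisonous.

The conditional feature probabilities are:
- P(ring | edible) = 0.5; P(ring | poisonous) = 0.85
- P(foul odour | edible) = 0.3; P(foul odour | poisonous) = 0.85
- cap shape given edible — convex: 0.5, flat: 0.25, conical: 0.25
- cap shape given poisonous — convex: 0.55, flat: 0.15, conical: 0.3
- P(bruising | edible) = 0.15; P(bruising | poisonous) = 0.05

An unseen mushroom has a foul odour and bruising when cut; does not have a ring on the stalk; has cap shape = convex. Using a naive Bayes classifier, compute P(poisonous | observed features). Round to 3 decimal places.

edible: 0.35 × (1−0.5) × 0.3 × 0.5 × 0.15 = 0.0039375
poisonous: 0.65 × (1−0.85) × 0.85 × 0.55 × 0.05 = 0.0022790625
P(poisonous | x) = 0.0022790625 / 0.0062165625 ≈ 0.367

0.367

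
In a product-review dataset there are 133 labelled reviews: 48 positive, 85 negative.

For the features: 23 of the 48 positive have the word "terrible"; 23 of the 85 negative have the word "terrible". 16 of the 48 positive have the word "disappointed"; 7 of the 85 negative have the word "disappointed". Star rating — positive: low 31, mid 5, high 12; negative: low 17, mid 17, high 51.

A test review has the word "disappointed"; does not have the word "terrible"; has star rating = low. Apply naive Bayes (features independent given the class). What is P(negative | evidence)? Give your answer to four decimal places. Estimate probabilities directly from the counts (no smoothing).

positive: (48/133) × (25/48) × (16/48) × (31/48) ≈ 0.0404657
negative: (85/133) × (62/85) × (7/85) × (17/85) ≈ 0.00767802
P(negative | x) = 0.00767802 / 0.04814372 ≈ 0.1595

0.1595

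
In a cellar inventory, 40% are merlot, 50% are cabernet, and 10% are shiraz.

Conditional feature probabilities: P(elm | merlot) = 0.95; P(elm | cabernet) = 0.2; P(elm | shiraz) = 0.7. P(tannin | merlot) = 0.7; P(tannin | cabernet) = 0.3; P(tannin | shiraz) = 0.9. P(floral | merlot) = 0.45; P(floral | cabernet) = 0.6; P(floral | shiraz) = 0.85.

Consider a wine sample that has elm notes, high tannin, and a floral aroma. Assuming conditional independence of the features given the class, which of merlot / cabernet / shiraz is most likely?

merlot: 0.4 × 0.95 × 0.7 × 0.45 = 0.1197
cabernet: 0.5 × 0.2 × 0.3 × 0.6 = 0.018
shiraz: 0.1 × 0.7 × 0.9 × 0.85 = 0.05355
Highest score → merlot.

merlot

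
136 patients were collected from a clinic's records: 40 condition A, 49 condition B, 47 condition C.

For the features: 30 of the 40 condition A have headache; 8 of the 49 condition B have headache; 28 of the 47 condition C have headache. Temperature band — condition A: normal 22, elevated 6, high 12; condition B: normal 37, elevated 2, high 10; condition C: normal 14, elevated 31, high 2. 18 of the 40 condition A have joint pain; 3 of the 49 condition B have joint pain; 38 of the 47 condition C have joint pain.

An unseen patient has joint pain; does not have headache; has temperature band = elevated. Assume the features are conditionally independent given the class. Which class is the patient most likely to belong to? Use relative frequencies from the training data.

condition A: (40/136) × (10/40) × (6/40) × (18/40) ≈ 0.00496324
condition B: (49/136) × (41/49) × (2/49) × (3/49) ≈ 0.000753363
condition C: (47/136) × (19/47) × (31/47) × (38/47) ≈ 0.0745014
Highest score → condition C.

condition C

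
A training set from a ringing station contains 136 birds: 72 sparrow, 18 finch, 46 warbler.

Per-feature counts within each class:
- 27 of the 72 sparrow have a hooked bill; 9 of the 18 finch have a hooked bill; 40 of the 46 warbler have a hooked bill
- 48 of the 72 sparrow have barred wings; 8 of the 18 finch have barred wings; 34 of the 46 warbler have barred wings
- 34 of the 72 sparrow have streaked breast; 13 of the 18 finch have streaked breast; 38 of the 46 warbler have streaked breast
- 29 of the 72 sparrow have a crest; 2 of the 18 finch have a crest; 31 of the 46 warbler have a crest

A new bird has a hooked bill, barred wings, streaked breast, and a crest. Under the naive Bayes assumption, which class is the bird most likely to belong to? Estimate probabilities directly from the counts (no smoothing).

sparrow: (72/136) × (27/72) × (48/72) × (34/72) × (29/72) ≈ 0.0251736
finch: (18/136) × (9/18) × (8/18) × (13/18) × (2/18) ≈ 0.0023602
warbler: (46/136) × (40/46) × (34/46) × (38/46) × (31/46) ≈ 0.121024
Highest score → warbler.

warbler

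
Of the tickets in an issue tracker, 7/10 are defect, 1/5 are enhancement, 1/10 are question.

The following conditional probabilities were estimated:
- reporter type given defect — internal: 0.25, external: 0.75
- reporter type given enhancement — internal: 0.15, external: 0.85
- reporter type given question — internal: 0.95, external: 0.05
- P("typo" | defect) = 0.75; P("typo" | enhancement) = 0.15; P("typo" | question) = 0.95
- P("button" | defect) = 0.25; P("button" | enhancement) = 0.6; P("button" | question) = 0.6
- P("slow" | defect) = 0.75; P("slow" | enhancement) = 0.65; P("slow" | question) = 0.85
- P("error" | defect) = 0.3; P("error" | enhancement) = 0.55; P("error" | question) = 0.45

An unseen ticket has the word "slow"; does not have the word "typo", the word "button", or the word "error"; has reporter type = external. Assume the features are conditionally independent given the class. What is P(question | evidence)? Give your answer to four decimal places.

0.0007

defect: 0.7 × 0.75 × (1−0.75) × (1−0.25) × 0.75 × (1−0.3) = 0.0516796875
enhancement: 0.2 × 0.85 × (1−0.15) × (1−0.6) × 0.65 × (1−0.55) = 0.0169065
question: 0.1 × 0.05 × (1−0.95) × (1−0.6) × 0.85 × (1−0.45) = 0.00004675
P(question | x) = 0.00004675 / 0.0686329375 ≈ 0.0007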